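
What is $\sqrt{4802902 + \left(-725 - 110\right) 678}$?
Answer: $2 \sqrt{1059193} \approx 2058.3$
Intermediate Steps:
$\sqrt{4802902 + \left(-725 - 110\right) 678} = \sqrt{4802902 - 566130} = \sqrt{4236772} = 2 \sqrt{1059193}$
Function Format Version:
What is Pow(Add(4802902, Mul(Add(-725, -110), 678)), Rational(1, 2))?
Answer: Mul(2, Pow(1059193, Rational(1, 2))) ≈ 2058.3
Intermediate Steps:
Pow(Add(4802902, Mul(Add(-725, -110), 678)), Rational(1, 2)) = Pow(Add(4802902, Mul(-835, 678)), Rational(1, 2)) = Pow(Add(4802902, -566130), Rational(1, 2)) = Pow(4236772, Rational(1, 2)) = Mul(2, Pow(1059193, Rational(1, 2)))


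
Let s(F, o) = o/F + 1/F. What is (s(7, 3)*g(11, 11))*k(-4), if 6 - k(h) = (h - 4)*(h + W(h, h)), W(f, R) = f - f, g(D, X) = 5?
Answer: -520/7 ≈ -74.286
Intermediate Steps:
W(f, R) = 0
s(F, o) = 1/F + o/F (s(F, o) = o/F + 1/F = 1/F + o/F)
k(h) = 6 - h*(-4 + h) (k(h) = 6 - (h - 4)*(h + 0) = 6 - (-4 + h)*h = 6 - h*(-4 + h))
(s(7, 3)*g(11, 11))*k(-4) = (((1 + 3)/7)*5)*(6 - 1*(-4)² + 4*(-4)) = (((⅐)*4)*5)*(6 - 1*16 - 16) = ((4/7)*5)*(6 - 16 - 16) = (20/7)*(-26) = -520/7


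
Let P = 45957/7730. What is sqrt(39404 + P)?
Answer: sqrt(2354858519210)/7730 ≈ 198.52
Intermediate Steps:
P = 45957/7730 (P = 45957*(1/7730) = 45957/7730 ≈ 5.9453)
sqrt(39404 + P) = sqrt(39404 + 45957/7730) = sqrt(304638877/7730) = sqrt(2354858519210)/7730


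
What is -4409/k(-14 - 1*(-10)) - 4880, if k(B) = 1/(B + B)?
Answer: 30392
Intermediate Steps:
k(B) = 1/(2*B)
-4409/k(-14 - 1*(-10)) - 4880 = -4409/(1/(2*(-14 - 1*(-10)))) - 4880 = -4409/(1/(2*(-14 + 10))) - 4880 = -4409/((½)/(-4)) - 4880 = -4409/((½)*(-¼)) - 4880 = -4409/(-⅛) - 4880 = -4409*(-8) - 4880 = 35272 - 4880 = 30392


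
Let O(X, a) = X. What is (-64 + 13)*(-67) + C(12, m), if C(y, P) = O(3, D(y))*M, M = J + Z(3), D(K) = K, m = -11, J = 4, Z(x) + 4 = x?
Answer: 3426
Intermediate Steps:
Z(x) = -4 + x
M = 3 (M = 4 + (-4 + 3) = 4 - 1 = 3)
C(y, P) = 9 (C(y, P) = 3*3 = 9)
(-64 + 13)*(-67) + C(12, m) = (-64 + 13)*(-67) + 9 = -51*(-67) + 9 = 3417 + 9 = 3426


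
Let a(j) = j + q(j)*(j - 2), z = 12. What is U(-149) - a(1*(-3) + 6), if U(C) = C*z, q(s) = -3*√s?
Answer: -1791 + 3*√3 ≈ -1785.8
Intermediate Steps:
U(C) = 12*C (U(C) = C*12 = 12*C)
a(j) = j - 3*√j*(-2 + j) (a(j) = j + (-3*√j)*(j - 2) = j + (-3*√j)*(-2 + j) = j - 3*√j*(-2 + j))
U(-149) - a(1*(-3) + 6) = 12*(-149) - ((1*(-3) + 6) - 3*(1*(-3) + 6)^(3/2) + 6*√(1*(-3) + 6)) = -1788 - ((-3 + 6) - 3*(-3 + 6)^(3/2) + 6*√(-3 + 6)) = -1788 - (3 - 9*√3 + 6*√3) = -1788 - (3 - 3*√3) = -1788 + (-3 + 3*√3) = -1791 + 3*√3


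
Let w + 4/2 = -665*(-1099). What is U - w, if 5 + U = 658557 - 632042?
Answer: -704323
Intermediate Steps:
w = 730833 (w = -2 - 665*(-1099) = -2 + 730835 = 730833)
U = 26510 (U = -5 + (658557 - 632042) = -5 + 26515 = 26510)
U - w = 26510 - 1*730833 = 26510 - 730833 = -704323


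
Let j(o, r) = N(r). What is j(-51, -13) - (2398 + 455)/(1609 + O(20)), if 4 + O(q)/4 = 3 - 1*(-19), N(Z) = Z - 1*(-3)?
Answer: -19663/1681 ≈ -11.697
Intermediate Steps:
N(Z) = 3 + Z (N(Z) = Z + 3 = 3 + Z)
O(q) = 72 (O(q) = -16 + 4*(3 - 1*(-19)) = -16 + 4*(3 + 19) = -16 + 4*22 = -16 + 88 = 72)
j(o, r) = 3 + r
j(-51, -13) - (2398 + 455)/(1609 + O(20)) = (3 - 13) - (2398 + 455)/(1609 + 72) = -10 - 2853/1681 = -19663/1681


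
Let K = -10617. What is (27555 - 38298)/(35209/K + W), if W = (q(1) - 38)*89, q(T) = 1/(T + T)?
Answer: 228116862/70938893 ≈ 3.2157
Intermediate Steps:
q(T) = 1/(2*T)
W = -6675/2 (W = ((1/2)/1 - 38)*89 = ((1/2)*1 - 38)*89 = (1/2 - 38)*89 = -75/2*89 = -6675/2 ≈ -3337.5)
(27555 - 38298)/(35209/K + W) = (27555 - 38298)/(35209/(-10617) - 6675/2) = -10743/(35209*(-1/10617) - 6675/2) = -10743/(-35209/10617 - 6675/2) = -10743/(-70938893/21234) = -10743*(-21234/70938893) = 228116862/70938893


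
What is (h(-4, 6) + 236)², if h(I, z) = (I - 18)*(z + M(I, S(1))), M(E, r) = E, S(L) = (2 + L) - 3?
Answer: 36864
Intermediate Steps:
S(L) = -1 + L
h(I, z) = (-18 + I)*(I + z) (h(I, z) = (I - 18)*(z + I) = (-18 + I)*(I + z))
(h(-4, 6) + 236)² = (((-4)² - 18*(-4) - 18*6 - 4*6) + 236)² = ((16 + 72 - 108 - 24) + 236)² = (-44 + 236)² = 192² = 36864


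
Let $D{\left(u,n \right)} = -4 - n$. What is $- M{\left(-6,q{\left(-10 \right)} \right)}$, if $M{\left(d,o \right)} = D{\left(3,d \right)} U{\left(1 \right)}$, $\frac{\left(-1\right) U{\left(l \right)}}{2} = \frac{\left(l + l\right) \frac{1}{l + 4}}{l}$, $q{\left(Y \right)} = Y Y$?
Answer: $\frac{8}{5} \approx 1.6$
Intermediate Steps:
$q{\left(Y \right)} = Y^{2}$
$U{\left(l \right)} = - \frac{4}{4 + l}$ ($U{\left(l \right)} = - 2 \frac{\left(l + l\right) \frac{1}{l + 4}}{l} = - 2 \frac{2 l \frac{1}{4 + l}}{l} = - 2 \frac{2}{4 + l} = - \frac{4}{4 + l}$)
$M{\left(d,o \right)} = \frac{16}{5} + \frac{4 d}{5}$ ($M{\left(d,o \right)} = \left(-4 - d\right) \left(- \frac{4}{4 + 1}\right) = \left(-4 - d\right) \left(- \frac{4}{5}\right) = \frac{16}{5} + \frac{4 d}{5}$)
$- M{\left(-6,q{\left(-10 \right)} \right)} = - (\frac{16}{5} + \frac{4}{5} \left(-6\right)) = - (\frac{16}{5} - \frac{24}{5}) = \left(-1\right) \left(- \frac{8}{5}\right) = \frac{8}{5}$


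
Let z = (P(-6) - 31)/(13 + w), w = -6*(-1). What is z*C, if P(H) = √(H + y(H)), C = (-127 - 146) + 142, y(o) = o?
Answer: 4061/19 - 262*I*√3/19 ≈ 213.74 - 23.884*I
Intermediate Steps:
w = 6
C = -131 (C = -273 + 142 = -131)
P(H) = √2*√H (P(H) = √(H + H) = √(2*H) = √2*√H)
z = -31/19 + 2*I*√3/19 (z = (√2*√(-6) - 31)/(13 + 6) = (√2*(I*√6) - 31)/19 = (2*I*√3 - 31)*(1/19) = (-31 + 2*I*√3)*(1/19) = -31/19 + 2*I*√3/19 ≈ -1.6316 + 0.18232*I)
z*C = (-31/19 + 2*I*√3/19)*(-131) = 4061/19 - 262*I*√3/19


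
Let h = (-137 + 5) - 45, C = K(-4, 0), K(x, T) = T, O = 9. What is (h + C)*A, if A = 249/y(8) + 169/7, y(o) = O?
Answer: -64192/7 ≈ -9170.3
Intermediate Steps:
y(o) = 9
A = 1088/21 (A = 249/9 + 169/7 = 249*(⅑) + 169*(⅐) = 83/3 + 169/7 = 1088/21 ≈ 51.810)
C = 0
h = -177 (h = -132 - 45 = -177)
(h + C)*A = (-177 + 0)*(1088/21) = -177*1088/21 = -64192/7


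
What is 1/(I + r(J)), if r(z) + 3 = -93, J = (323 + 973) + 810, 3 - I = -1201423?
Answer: 1/1201330 ≈ 8.3241e-7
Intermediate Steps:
I = 1201426 (I = 3 - 1*(-1201423) = 3 + 1201423 = 1201426)
J = 2106 (J = 1296 + 810 = 2106)
r(z) = -96 (r(z) = -3 - 93 = -96)
1/(I + r(J)) = 1/(1201426 - 96) = 1/1201330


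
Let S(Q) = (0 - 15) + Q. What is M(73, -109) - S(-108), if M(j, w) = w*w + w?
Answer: 11895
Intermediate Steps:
S(Q) = -15 + Q
M(j, w) = w + w**2 (M(j, w) = w**2 + w = w + w**2)
M(73, -109) - S(-108) = -109*(1 - 109) - (-15 - 108) = -109*(-108) - 1*(-123) = 11772 + 123 = 11895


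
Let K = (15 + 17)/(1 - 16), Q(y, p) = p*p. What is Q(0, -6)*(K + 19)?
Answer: 3036/5 ≈ 607.20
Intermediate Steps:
Q(y, p) = p²
K = -32/15 (K = 32/(-15) = 32*(-1/15) = -32/15 ≈ -2.1333)
Q(0, -6)*(K + 19) = (-6)²*(-32/15 + 19) = 36*(253/15) = 3036/5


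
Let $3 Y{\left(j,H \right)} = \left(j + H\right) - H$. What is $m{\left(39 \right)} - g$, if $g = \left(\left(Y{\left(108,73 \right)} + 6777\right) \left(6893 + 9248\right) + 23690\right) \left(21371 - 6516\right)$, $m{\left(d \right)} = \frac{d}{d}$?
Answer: $-1633935958164$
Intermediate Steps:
$m{\left(d \right)} = 1$
$Y{\left(j,H \right)} = \frac{j}{3}$ ($Y{\left(j,H \right)} = \frac{\left(j + H\right) - H}{3} = \frac{\left(H + j\right) - H}{3} = \frac{j}{3}$)
$g = 1633935958165$ ($g = \left(\left(\frac{1}{3} \cdot 108 + 6777\right) \left(6893 + 9248\right) + 23690\right) \left(21371 - 6516\right) = \left(\left(36 + 6777\right) 16141 + 23690\right) 14855 = \left(6813 \cdot 16141 + 23690\right) 14855 = \left(109968633 + 23690\right) 14855 = 109992323 \cdot 14855 = 1633935958165$)
$m{\left(39 \right)} - g = 1 - 1633935958165 = -1633935958164$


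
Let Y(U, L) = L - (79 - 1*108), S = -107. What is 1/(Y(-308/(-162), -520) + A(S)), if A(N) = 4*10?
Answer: -1/451 ≈ -0.0022173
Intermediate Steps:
A(N) = 40
Y(U, L) = 29 + L (Y(U, L) = L - (79 - 108) = L - 1*(-29) = L + 29 = 29 + L)
1/(Y(-308/(-162), -520) + A(S)) = 1/((29 - 520) + 40) = 1/(-491 + 40) = 1/(-451) = -1/451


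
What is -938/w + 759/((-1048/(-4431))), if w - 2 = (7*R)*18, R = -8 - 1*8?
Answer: 3387162415/1055336 ≈ 3209.6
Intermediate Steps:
R = -16 (R = -8 - 8 = -16)
w = -2014 (w = 2 + (7*(-16))*18 = 2 - 112*18 = 2 - 2016 = -2014)
-938/w + 759/((-1048/(-4431))) = -938/(-2014) + 759/((-1048/(-4431))) = -938*(-1/2014) + 759/((-1048*(-1/4431))) = 469/1007 + 759/(1048/4431) = 469/1007 + 759*(4431/1048) = 469/1007 + 3363129/1048 = 3387162415/1055336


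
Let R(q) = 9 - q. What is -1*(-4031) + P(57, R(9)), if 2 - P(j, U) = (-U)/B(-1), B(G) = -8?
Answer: 4033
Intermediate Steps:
P(j, U) = 2 - U/8 (P(j, U) = 2 - (-U)/(-8) = 2 - (-U)*(-1)/8 = 2 - U/8)
-1*(-4031) + P(57, R(9)) = -1*(-4031) + (2 - (9 - 1*9)/8) = 4031 + (2 - (9 - 9)/8) = 4031 + (2 - 1/8*0) = 4031 + (2 + 0) = 4031 + 2 = 4033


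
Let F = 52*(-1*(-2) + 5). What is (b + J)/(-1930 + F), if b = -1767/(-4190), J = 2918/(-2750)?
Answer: 736717/1804423500 ≈ 0.00040828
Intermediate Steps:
J = -1459/1375 (J = 2918*(-1/2750) = -1459/1375 ≈ -1.0611)
b = 1767/4190 (b = -1767*(-1/4190) = 1767/4190 ≈ 0.42172)
F = 364 (F = 52*(2 + 5) = 52*7 = 364)
(b + J)/(-1930 + F) = (1767/4190 - 1459/1375)/(-1930 + 364) = -736717/1152250/(-1566) = -736717/1152250*(-1/1566) = 736717/1804423500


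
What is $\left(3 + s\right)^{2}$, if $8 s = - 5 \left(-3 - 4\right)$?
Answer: $\frac{3481}{64} \approx 54.391$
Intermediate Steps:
$s = \frac{35}{8}$ ($s = \frac{\left(-5\right) \left(-3 - 4\right)}{8} = \frac{\left(-5\right) \left(-7\right)}{8} = \frac{1}{8} \cdot 35 = \frac{35}{8} \approx 4.375$)
$\left(3 + s\right)^{2} = \left(3 + \frac{35}{8}\right)^{2} = \left(\frac{59}{8}\right)^{2} = \frac{3481}{64}$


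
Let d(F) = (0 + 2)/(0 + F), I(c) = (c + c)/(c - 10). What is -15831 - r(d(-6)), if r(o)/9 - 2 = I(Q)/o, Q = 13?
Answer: -15615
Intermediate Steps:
I(c) = 2*c/(-10 + c) (I(c) = (2*c)/(-10 + c) = 2*c/(-10 + c))
d(F) = 2/F
r(o) = 18 + 78/o (r(o) = 18 + 9*((2*13/(-10 + 13))/o) = 18 + 9*((2*13/3)/o) = 18 + 9*((2*13*(1/3))/o) = 18 + 9*(26/(3*o)) = 18 + 78/o)
-15831 - r(d(-6)) = -15831 - (18 + 78/((2/(-6)))) = -15831 - (18 + 78/((2*(-1/6)))) = -15831 - (18 + 78/(-1/3)) = -15831 - (18 + 78*(-3)) = -15831 - (18 - 234) = -15831 - 1*(-216) = -15831 + 216 = -15615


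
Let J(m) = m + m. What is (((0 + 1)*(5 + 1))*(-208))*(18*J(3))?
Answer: -134784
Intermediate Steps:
J(m) = 2*m
(((0 + 1)*(5 + 1))*(-208))*(18*J(3)) = (((0 + 1)*(5 + 1))*(-208))*(18*(2*3)) = ((1*6)*(-208))*(18*6) = (6*(-208))*108 = -1248*108 = -134784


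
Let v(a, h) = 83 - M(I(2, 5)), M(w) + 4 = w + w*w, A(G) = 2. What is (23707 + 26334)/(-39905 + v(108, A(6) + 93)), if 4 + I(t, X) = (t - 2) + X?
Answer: -50041/39820 ≈ -1.2567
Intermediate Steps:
I(t, X) = -6 + X + t (I(t, X) = -4 + ((t - 2) + X) = -4 + ((-2 + t) + X) = -4 + (-2 + X + t) = -6 + X + t)
M(w) = -4 + w + w² (M(w) = -4 + (w + w*w) = -4 + (w + w²) = -4 + w + w²)
v(a, h) = 85 (v(a, h) = 83 - (-4 + (-6 + 5 + 2) + (-6 + 5 + 2)²) = 83 - (-4 + 1 + 1²) = 83 - (-4 + 1 + 1) = 83 - 1*(-2) = 83 + 2 = 85)
(23707 + 26334)/(-39905 + v(108, A(6) + 93)) = (23707 + 26334)/(-39905 + 85) = 50041/(-39820) = 50041*(-1/39820) = -50041/39820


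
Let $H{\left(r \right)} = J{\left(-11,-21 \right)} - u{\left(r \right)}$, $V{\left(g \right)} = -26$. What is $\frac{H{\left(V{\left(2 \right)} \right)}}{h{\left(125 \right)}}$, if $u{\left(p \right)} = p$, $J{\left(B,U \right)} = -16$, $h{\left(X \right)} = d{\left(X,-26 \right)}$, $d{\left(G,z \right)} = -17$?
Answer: $- \frac{10}{17} \approx -0.58823$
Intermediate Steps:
$h{\left(X \right)} = -17$
$H{\left(r \right)} = -16 - r$
$\frac{H{\left(V{\left(2 \right)} \right)}}{h{\left(125 \right)}} = \frac{-16 - -26}{-17} = \left(-16 + 26\right) \left(- \frac{1}{17}\right) = 10 \left(- \frac{1}{17}\right) = - \frac{10}{17}$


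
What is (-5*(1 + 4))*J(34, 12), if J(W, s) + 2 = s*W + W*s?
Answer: -20350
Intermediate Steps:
J(W, s) = -2 + 2*W*s (J(W, s) = -2 + (s*W + W*s) = -2 + (W*s + W*s) = -2 + 2*W*s)
(-5*(1 + 4))*J(34, 12) = (-5*(1 + 4))*(-2 + 2*34*12) = (-5*5)*(-2 + 816) = -25*814 = -20350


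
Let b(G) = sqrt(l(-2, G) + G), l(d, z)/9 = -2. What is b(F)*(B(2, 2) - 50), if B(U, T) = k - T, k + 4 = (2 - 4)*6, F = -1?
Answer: -68*I*sqrt(19) ≈ -296.41*I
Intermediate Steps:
l(d, z) = -18 (l(d, z) = 9*(-2) = -18)
k = -16 (k = -4 + (2 - 4)*6 = -4 - 2*6 = -4 - 12 = -16)
b(G) = sqrt(-18 + G)
B(U, T) = -16 - T
b(F)*(B(2, 2) - 50) = sqrt(-18 - 1)*((-16 - 1*2) - 50) = sqrt(-19)*((-16 - 2) - 50) = (I*sqrt(19))*(-18 - 50) = (I*sqrt(19))*(-68) = -68*I*sqrt(19)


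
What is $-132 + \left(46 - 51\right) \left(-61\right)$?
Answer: $173$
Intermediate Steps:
$-132 + \left(46 - 51\right) \left(-61\right) = -132 - -305 = -132 + 305 = 173$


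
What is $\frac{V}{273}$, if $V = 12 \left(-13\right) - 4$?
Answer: $- \frac{160}{273} \approx -0.58608$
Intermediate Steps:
$V = -160$ ($V = -156 - 4 = -160$)
$\frac{V}{273} = - \frac{160}{273}$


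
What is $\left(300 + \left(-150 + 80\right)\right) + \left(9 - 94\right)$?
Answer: $145$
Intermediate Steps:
$\left(300 + \left(-150 + 80\right)\right) + \left(9 - 94\right) = \left(300 - 70\right) - 85 = 230 - 85 = 145$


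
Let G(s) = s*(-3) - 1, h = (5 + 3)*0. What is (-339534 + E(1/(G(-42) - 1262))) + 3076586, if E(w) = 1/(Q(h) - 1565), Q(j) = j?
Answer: 4283486379/1565 ≈ 2.7371e+6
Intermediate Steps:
h = 0 (h = 8*0 = 0)
G(s) = -1 - 3*s (G(s) = -3*s - 1 = -1 - 3*s)
E(w) = -1/1565 (E(w) = 1/(0 - 1565) = 1/(-1565) = -1/1565)
(-339534 + E(1/(G(-42) - 1262))) + 3076586 = (-339534 - 1/1565) + 3076586 = -531370711/1565 + 3076586 = 4283486379/1565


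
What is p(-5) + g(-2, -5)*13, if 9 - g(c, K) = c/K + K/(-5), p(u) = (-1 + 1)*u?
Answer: 494/5 ≈ 98.800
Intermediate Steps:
p(u) = 0 (p(u) = 0*u = 0)
g(c, K) = 9 + K/5 - c/K (g(c, K) = 9 - (c/K + K/(-5)) = 9 - (c/K + K*(-⅕)) = 9 - (c/K - K/5) = 9 - (-K/5 + c/K) = 9 + (K/5 - c/K) = 9 + K/5 - c/K)
p(-5) + g(-2, -5)*13 = 0 + (9 + (⅕)*(-5) - 1*(-2)/(-5))*13 = 0 + (9 - 1 - 1*(-2)*(-⅕))*13 = 0 + (9 - 1 - ⅖)*13 = 0 + (38/5)*13 = 0 + 494/5 = 494/5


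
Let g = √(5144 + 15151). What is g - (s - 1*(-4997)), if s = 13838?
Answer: -18835 + 3*√2255 ≈ -18693.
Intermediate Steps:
g = 3*√2255 (g = √20295 = 3*√2255 ≈ 142.46)
g - (s - 1*(-4997)) = 3*√2255 - (13838 - 1*(-4997)) = 3*√2255 - (13838 + 4997) = 3*√2255 - 1*18835 = 3*√2255 - 18835 = -18835 + 3*√2255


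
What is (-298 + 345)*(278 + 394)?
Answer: 31584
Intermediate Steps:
(-298 + 345)*(278 + 394) = 47*672 = 31584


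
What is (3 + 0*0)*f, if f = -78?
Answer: -234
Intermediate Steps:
(3 + 0*0)*f = (3 + 0*0)*(-78) = (3 + 0)*(-78) = 3*(-78) = -234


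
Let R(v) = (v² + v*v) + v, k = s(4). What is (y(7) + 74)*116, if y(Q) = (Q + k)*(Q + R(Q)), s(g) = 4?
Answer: 151496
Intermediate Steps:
k = 4
R(v) = v + 2*v² (R(v) = (v² + v²) + v = 2*v² + v = v + 2*v²)
y(Q) = (4 + Q)*(Q + Q*(1 + 2*Q)) (y(Q) = (Q + 4)*(Q + Q*(1 + 2*Q)) = (4 + Q)*(Q + Q*(1 + 2*Q)))
(y(7) + 74)*116 = (2*7*(4 + 7² + 5*7) + 74)*116 = (2*7*(4 + 49 + 35) + 74)*116 = (2*7*88 + 74)*116 = (1232 + 74)*116 = 1306*116 = 151496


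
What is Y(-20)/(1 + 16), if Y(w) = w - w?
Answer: 0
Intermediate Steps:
Y(w) = 0
Y(-20)/(1 + 16) = 0/(1 + 16) = 0/17 = 0*(1/17) = 0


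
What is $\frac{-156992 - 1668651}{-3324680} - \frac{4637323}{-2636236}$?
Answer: $\frac{5057610207847}{2191160276120} \approx 2.3082$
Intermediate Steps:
$\frac{-156992 - 1668651}{-3324680} - \frac{4637323}{-2636236} = \left(-1825643\right) \left(- \frac{1}{3324680}\right) - - \frac{4637323}{2636236} = \frac{1825643}{3324680} + \frac{4637323}{2636236} = \frac{5057610207847}{2191160276120}$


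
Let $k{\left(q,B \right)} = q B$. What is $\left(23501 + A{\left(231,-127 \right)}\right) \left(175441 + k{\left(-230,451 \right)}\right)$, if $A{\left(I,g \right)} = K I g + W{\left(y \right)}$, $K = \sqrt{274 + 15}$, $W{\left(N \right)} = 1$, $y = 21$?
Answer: $-34079003397$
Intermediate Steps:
$K = 17$ ($K = \sqrt{289} = 17$)
$k{\left(q,B \right)} = B q$
$A{\left(I,g \right)} = 1 + 17 I g$ ($A{\left(I,g \right)} = 17 I g + 1 = 1 + 17 I g$)
$\left(23501 + A{\left(231,-127 \right)}\right) \left(175441 + k{\left(-230,451 \right)}\right) = \left(23501 + \left(1 + 17 \cdot 231 \left(-127\right)\right)\right) \left(175441 + 451 \left(-230\right)\right) = \left(23501 + \left(1 - 498729\right)\right) \left(175441 - 103730\right) = \left(23501 - 498728\right) 71711 = \left(-475227\right) 71711 = -34079003397$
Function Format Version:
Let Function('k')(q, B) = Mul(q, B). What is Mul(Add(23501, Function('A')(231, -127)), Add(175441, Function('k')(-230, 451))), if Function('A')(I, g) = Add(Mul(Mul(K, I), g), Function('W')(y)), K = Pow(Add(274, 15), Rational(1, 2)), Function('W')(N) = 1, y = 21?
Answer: -34079003397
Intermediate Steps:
K = 17 (K = Pow(289, Rational(1, 2)) = 17)
Function('k')(q, B) = Mul(B, q)
Function('A')(I, g) = Add(1, Mul(17, I, g)) (Function('A')(I, g) = Add(Mul(Mul(17, I), g), 1) = Add(Mul(17, I, g), 1) = Add(1, Mul(17, I, g)))
Mul(Add(23501, Function('A')(231, -127)), Add(175441, Function('k')(-230, 451))) = Mul(Add(23501, Add(1, Mul(17, 231, -127))), Add(175441, Mul(451, -230))) = Mul(Add(23501, Add(1, -498729)), Add(175441, -103730)) = Mul(Add(23501, -498728), 71711) = Mul(-475227, 71711) = -34079003397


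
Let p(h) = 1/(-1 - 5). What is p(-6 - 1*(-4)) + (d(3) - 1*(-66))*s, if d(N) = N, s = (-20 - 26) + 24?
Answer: -9109/6 ≈ -1518.2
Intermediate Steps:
p(h) = -⅙ (p(h) = 1/(-6) = -⅙)
s = -22 (s = -46 + 24 = -22)
p(-6 - 1*(-4)) + (d(3) - 1*(-66))*s = -⅙ + (3 - 1*(-66))*(-22) = -⅙ + (3 + 66)*(-22) = -⅙ + 69*(-22) = -⅙ - 1518 = -9109/6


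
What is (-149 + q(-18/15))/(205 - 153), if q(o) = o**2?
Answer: -3689/1300 ≈ -2.8377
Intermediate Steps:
(-149 + q(-18/15))/(205 - 153) = (-149 + (-18/15)**2)/(205 - 153) = (-149 + (-18*1/15)**2)/52 = (-149 + (-6/5)**2)*(1/52) = (-149 + 36/25)*(1/52) = -3689/25*1/52 = -3689/1300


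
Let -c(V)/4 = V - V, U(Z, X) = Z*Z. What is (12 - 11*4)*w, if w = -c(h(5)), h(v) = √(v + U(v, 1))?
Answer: 0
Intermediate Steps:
U(Z, X) = Z²
h(v) = √(v + v²)
c(V) = 0 (c(V) = -4*(V - V) = -4*0 = 0)
w = 0 (w = -1*0 = 0)
(12 - 11*4)*w = (12 - 11*4)*0 = (12 - 44)*0 = -32*0 = 0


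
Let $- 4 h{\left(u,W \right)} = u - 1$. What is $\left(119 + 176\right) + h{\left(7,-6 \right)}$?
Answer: $\frac{587}{2} \approx 293.5$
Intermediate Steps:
$h{\left(u,W \right)} = \frac{1}{4} - \frac{u}{4}$ ($h{\left(u,W \right)} = - \frac{u - 1}{4} = - \frac{-1 + u}{4} = \frac{1}{4} - \frac{u}{4}$)
$\left(119 + 176\right) + h{\left(7,-6 \right)} = \left(119 + 176\right) + \left(\frac{1}{4} - \frac{7}{4}\right) = 295 + \left(\frac{1}{4} - \frac{7}{4}\right) = 295 - \frac{3}{2} = \frac{587}{2}$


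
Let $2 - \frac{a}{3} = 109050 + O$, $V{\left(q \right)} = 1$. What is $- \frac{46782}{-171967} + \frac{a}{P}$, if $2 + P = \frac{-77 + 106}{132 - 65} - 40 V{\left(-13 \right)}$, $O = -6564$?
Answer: $\frac{3542527359498}{478928095} \approx 7396.8$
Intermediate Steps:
$P = - \frac{2785}{67}$ ($P = -2 - \left(40 - \frac{-77 + 106}{132 - 65}\right) = -2 - \left(40 - \frac{29}{67}\right) = -2 + \left(29 \cdot \frac{1}{67} - 40\right) = -2 + \left(\frac{29}{67} - 40\right) = -2 - \frac{2651}{67} = - \frac{2785}{67} \approx -41.567$)
$a = -307452$ ($a = 6 - 3 \left(109050 - 6564\right) = 6 - 307458 = -307452$)
$- \frac{46782}{-171967} + \frac{a}{P} = - \frac{46782}{-171967} - \frac{307452}{- \frac{2785}{67}} = \left(-46782\right) \left(- \frac{1}{171967}\right) - - \frac{20599284}{2785} = \frac{46782}{171967} + \frac{20599284}{2785} = \frac{3542527359498}{478928095}$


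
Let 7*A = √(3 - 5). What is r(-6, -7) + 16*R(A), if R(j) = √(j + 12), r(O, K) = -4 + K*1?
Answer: -11 + 16*√(588 + 7*I*√2)/7 ≈ 44.428 + 0.46655*I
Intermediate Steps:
A = I*√2/7 (A = √(3 - 5)/7 = √(-2)/7 = (I*√2)/7 = I*√2/7 ≈ 0.20203*I)
r(O, K) = -4 + K
R(j) = √(12 + j)
r(-6, -7) + 16*R(A) = (-4 - 7) + 16*√(12 + I*√2/7) = -11 + 16*√(12 + I*√2/7)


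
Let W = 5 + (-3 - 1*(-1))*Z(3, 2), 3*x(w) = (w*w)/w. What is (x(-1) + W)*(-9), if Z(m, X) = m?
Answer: 12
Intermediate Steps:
x(w) = w/3 (x(w) = ((w*w)/w)/3 = (w²/w)/3 = w/3)
W = -1 (W = 5 + (-3 - 1*(-1))*3 = 5 + (-3 + 1)*3 = 5 - 2*3 = 5 - 6 = -1)
(x(-1) + W)*(-9) = ((⅓)*(-1) - 1)*(-9) = (-⅓ - 1)*(-9) = -4/3*(-9) = 12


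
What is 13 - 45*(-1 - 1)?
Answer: 103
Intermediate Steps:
13 - 45*(-1 - 1) = 13 - 45*(-2) = 13 - 9*(-10) = 13 + 90 = 103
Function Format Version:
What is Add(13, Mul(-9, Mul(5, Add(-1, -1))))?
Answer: 103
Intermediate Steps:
Add(13, Mul(-9, Mul(5, Add(-1, -1)))) = Add(13, Mul(-9, Mul(5, -2))) = Add(13, Mul(-9, -10)) = Add(13, 90) = 103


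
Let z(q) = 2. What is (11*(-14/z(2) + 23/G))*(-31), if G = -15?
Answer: 43648/15 ≈ 2909.9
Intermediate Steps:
(11*(-14/z(2) + 23/G))*(-31) = (11*(-14/2 + 23/(-15)))*(-31) = (11*(-14*1/2 + 23*(-1/15)))*(-31) = (11*(-7 - 23/15))*(-31) = (11*(-128/15))*(-31) = -1408/15*(-31) = 43648/15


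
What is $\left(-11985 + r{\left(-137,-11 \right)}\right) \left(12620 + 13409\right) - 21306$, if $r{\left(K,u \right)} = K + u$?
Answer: $-315831163$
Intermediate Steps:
$\left(-11985 + r{\left(-137,-11 \right)}\right) \left(12620 + 13409\right) - 21306 = \left(-11985 - 148\right) \left(12620 + 13409\right) - 21306 = \left(-11985 - 148\right) 26029 - 21306 = \left(-12133\right) 26029 - 21306 = -315809857 - 21306 = -315831163$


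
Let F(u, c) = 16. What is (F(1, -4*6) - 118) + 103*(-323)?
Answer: -33371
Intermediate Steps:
(F(1, -4*6) - 118) + 103*(-323) = (16 - 118) + 103*(-323) = -102 - 33269 = -33371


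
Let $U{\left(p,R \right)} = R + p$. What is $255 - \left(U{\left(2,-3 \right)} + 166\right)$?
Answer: $90$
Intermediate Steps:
$255 - \left(U{\left(2,-3 \right)} + 166\right) = 255 - \left(\left(-3 + 2\right) + 166\right) = 255 - \left(-1 + 166\right) = 255 - 165 = 90$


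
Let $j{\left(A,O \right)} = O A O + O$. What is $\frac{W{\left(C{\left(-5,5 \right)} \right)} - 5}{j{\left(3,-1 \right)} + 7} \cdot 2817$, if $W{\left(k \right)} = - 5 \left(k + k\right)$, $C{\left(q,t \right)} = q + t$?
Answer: $-1565$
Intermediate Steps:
$j{\left(A,O \right)} = O + A O^{2}$ ($j{\left(A,O \right)} = A O O + O = A O^{2} + O = O + A O^{2}$)
$W{\left(k \right)} = - 10 k$ ($W{\left(k \right)} = - 5 \cdot 2 k = - 10 k$)
$\frac{W{\left(C{\left(-5,5 \right)} \right)} - 5}{j{\left(3,-1 \right)} + 7} \cdot 2817 = \frac{- 10 \left(-5 + 5\right) - 5}{- (1 + 3 \left(-1\right)) + 7} \cdot 2817 = \frac{\left(-10\right) 0 - 5}{- (1 - 3) + 7} \cdot 2817 = \frac{0 - 5}{\left(-1\right) \left(-2\right) + 7} \cdot 2817 = - \frac{5}{2 + 7} \cdot 2817 = - \frac{5}{9} \cdot 2817 = \left(-5\right) \frac{1}{9} \cdot 2817 = \left(- \frac{5}{9}\right) 2817 = -1565$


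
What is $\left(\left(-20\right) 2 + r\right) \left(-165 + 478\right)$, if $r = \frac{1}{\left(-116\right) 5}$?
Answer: $- \frac{7261913}{580} \approx -12521.0$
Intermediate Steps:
$r = - \frac{1}{580}$ ($r = \frac{1}{-580} = - \frac{1}{580} \approx -0.0017241$)
$\left(\left(-20\right) 2 + r\right) \left(-165 + 478\right) = \left(\left(-20\right) 2 - \frac{1}{580}\right) \left(-165 + 478\right) = \left(-40 - \frac{1}{580}\right) 313 = \left(- \frac{23201}{580}\right) 313 = - \frac{7261913}{580}$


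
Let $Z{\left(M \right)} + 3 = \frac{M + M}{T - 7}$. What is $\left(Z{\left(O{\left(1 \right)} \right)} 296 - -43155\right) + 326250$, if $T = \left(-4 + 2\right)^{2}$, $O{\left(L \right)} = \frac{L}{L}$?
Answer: $\frac{1104959}{3} \approx 3.6832 \cdot 10^{5}$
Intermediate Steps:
$O{\left(L \right)} = 1$
$T = 4$ ($T = \left(-2\right)^{2} = 4$)
$Z{\left(M \right)} = -3 - \frac{2 M}{3}$ ($Z{\left(M \right)} = -3 + \frac{M + M}{4 - 7} = -3 + \frac{2 M}{-3} = -3 + 2 M \left(- \frac{1}{3}\right) = -3 - \frac{2 M}{3}$)
$\left(Z{\left(O{\left(1 \right)} \right)} 296 - -43155\right) + 326250 = \left(\left(-3 - \frac{2}{3}\right) 296 - -43155\right) + 326250 = \left(\left(-3 - \frac{2}{3}\right) 296 + \left(-122951 + 166106\right)\right) + 326250 = \left(\left(- \frac{11}{3}\right) 296 + 43155\right) + 326250 = \left(- \frac{3256}{3} + 43155\right) + 326250 = \frac{126209}{3} + 326250 = \frac{1104959}{3}$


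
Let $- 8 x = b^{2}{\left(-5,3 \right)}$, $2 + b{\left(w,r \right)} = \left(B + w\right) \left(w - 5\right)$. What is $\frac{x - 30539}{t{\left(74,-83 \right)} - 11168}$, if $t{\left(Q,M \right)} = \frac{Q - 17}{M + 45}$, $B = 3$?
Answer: $\frac{61159}{22339} \approx 2.7378$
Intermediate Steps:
$t{\left(Q,M \right)} = \frac{-17 + Q}{45 + M}$
$b{\left(w,r \right)} = -2 + \left(-5 + w\right) \left(3 + w\right)$ ($b{\left(w,r \right)} = -2 + \left(3 + w\right) \left(w - 5\right) = -2 + \left(3 + w\right) \left(-5 + w\right) = -2 + \left(-5 + w\right) \left(3 + w\right)$)
$x = - \frac{81}{2}$ ($x = - \frac{\left(-17 + \left(-5\right)^{2} - -10\right)^{2}}{8} = - \frac{\left(-17 + 25 + 10\right)^{2}}{8} = - \frac{18^{2}}{8} = \left(- \frac{1}{8}\right) 324 = - \frac{81}{2} \approx -40.5$)
$\frac{x - 30539}{t{\left(74,-83 \right)} - 11168} = \frac{- \frac{81}{2} - 30539}{\frac{-17 + 74}{45 - 83} - 11168} = - \frac{61159}{2 \left(\frac{1}{-38} \cdot 57 - 11168\right)} = - \frac{61159}{2 \left(\left(- \frac{1}{38}\right) 57 - 11168\right)} = - \frac{61159}{2 \left(- \frac{3}{2} - 11168\right)} = - \frac{61159}{2 \left(- \frac{22339}{2}\right)} = \left(- \frac{61159}{2}\right) \left(- \frac{2}{22339}\right) = \frac{61159}{22339}$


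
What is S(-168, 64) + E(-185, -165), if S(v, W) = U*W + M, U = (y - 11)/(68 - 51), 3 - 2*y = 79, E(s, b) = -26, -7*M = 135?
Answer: -27341/119 ≈ -229.76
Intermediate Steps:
M = -135/7 (M = -1/7*135 = -135/7 ≈ -19.286)
y = -38 (y = 3/2 - 1/2*79 = 3/2 - 79/2 = -38)
U = -49/17 (U = (-38 - 11)/(68 - 51) = -49/17 ≈ -2.8824)
S(v, W) = -135/7 - 49*W/17 (S(v, W) = -49*W/17 - 135/7 = -135/7 - 49*W/17)
S(-168, 64) + E(-185, -165) = (-135/7 - 49/17*64) - 26 = (-135/7 - 3136/17) - 26 = -24247/119 - 26 = -27341/119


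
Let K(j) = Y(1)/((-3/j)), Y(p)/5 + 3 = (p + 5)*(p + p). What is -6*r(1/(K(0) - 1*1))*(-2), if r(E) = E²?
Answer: 12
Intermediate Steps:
Y(p) = -15 + 10*p*(5 + p) (Y(p) = -15 + 5*((p + 5)*(p + p)) = -15 + 5*((5 + p)*(2*p)) = -15 + 5*(2*p*(5 + p)) = -15 + 10*p*(5 + p))
K(j) = -15*j (K(j) = (-15 + 10*1² + 50*1)/((-3/j)) = (-15 + 10*1 + 50)*(-j/3) = (-15 + 10 + 50)*(-j/3) = 45*(-j/3) = -15*j)
-6*r(1/(K(0) - 1*1))*(-2) = -6/(-15*0 - 1*1)²*(-2) = -6/(0 - 1)²*(-2) = -6*(1/(-1))²*(-2) = -6*(-1)²*(-2) = -6*1*(-2) = -6*(-2) = 12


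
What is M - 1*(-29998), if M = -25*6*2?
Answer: 29698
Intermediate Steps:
M = -300 (M = -150*2 = -300)
M - 1*(-29998) = -300 - 1*(-29998) = -300 + 29998 = 29698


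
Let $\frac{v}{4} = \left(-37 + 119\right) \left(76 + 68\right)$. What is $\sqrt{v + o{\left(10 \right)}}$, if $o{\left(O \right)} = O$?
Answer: $\sqrt{47242} \approx 217.35$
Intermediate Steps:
$v = 47232$ ($v = 4 \left(-37 + 119\right) \left(76 + 68\right) = 4 \cdot 82 \cdot 144 = 4 \cdot 11808 = 47232$)
$\sqrt{v + o{\left(10 \right)}} = \sqrt{47232 + 10} = \sqrt{47242}$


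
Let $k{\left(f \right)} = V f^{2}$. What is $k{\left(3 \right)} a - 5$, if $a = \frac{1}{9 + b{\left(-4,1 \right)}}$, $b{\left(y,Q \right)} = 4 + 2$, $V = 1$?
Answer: $- \frac{22}{5} \approx -4.4$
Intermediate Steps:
$b{\left(y,Q \right)} = 6$
$k{\left(f \right)} = f^{2}$ ($k{\left(f \right)} = 1 f^{2} = f^{2}$)
$a = \frac{1}{15}$ ($a = \frac{1}{9 + 6} = \frac{1}{15} \approx 0.066667$)
$k{\left(3 \right)} a - 5 = 3^{2} \cdot \frac{1}{15} - 5 = 9 \cdot \frac{1}{15} - 5 = \frac{3}{5} - 5 = - \frac{22}{5}$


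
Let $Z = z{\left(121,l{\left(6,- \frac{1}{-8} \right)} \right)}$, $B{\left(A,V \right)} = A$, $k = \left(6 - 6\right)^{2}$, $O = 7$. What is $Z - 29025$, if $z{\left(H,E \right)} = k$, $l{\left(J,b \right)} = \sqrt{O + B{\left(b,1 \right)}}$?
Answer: $-29025$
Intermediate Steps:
$k = 0$ ($k = 0^{2} = 0$)
$l{\left(J,b \right)} = \sqrt{7 + b}$
$z{\left(H,E \right)} = 0$
$Z = 0$
$Z - 29025 = 0 - 29025 = -29025$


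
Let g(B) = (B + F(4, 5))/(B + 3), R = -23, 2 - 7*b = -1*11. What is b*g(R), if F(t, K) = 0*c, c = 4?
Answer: 299/140 ≈ 2.1357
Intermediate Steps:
b = 13/7 (b = 2/7 - (-1)*11/7 = 2/7 - ⅐*(-11) = 2/7 + 11/7 = 13/7 ≈ 1.8571)
F(t, K) = 0 (F(t, K) = 0*4 = 0)
g(B) = B/(3 + B) (g(B) = (B + 0)/(B + 3) = B/(3 + B))
b*g(R) = 13*(-23/(3 - 23))/7 = 13*(-23/(-20))/7 = 13*(-23*(-1/20))/7 = (13/7)*(23/20) = 299/140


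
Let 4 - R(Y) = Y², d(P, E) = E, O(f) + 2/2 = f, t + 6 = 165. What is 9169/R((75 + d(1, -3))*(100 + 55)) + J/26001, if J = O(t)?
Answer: 19439800999/3238310041596 ≈ 0.0060031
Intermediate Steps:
t = 159 (t = -6 + 165 = 159)
O(f) = -1 + f
J = 158 (J = -1 + 159 = 158)
R(Y) = 4 - Y²
9169/R((75 + d(1, -3))*(100 + 55)) + J/26001 = 9169/(4 - ((75 - 3)*(100 + 55))²) + 158/26001 = 9169/(4 - (72*155)²) + 158*(1/26001) = 9169/(4 - 1*11160²) + 158/26001 = 9169/(4 - 1*124545600) + 158/26001 = 9169/(4 - 124545600) + 158/26001 = 9169/(-124545596) + 158/26001 = 9169*(-1/124545596) + 158/26001 = -9169/124545596 + 158/26001 = 19439800999/3238310041596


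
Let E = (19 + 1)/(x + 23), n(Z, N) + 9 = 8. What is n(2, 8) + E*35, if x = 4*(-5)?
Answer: 697/3 ≈ 232.33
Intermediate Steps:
n(Z, N) = -1 (n(Z, N) = -9 + 8 = -1)
x = -20
E = 20/3 (E = (19 + 1)/(-20 + 23) = 20/3 ≈ 6.6667)
n(2, 8) + E*35 = -1 + (20/3)*35 = -1 + 700/3 = 697/3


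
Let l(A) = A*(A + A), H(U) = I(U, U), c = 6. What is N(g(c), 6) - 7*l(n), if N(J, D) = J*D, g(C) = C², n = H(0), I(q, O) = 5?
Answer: -134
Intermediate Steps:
H(U) = 5
n = 5
l(A) = 2*A² (l(A) = A*(2*A) = 2*A²)
N(J, D) = D*J
N(g(c), 6) - 7*l(n) = 6*6² - 14*5² = 6*36 - 14*25 = 216 - 7*50 = 216 - 350 = -134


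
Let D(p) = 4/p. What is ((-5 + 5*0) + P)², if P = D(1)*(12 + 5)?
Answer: 3969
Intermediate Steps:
P = 68 (P = (4/1)*(12 + 5) = (4*1)*17 = 4*17 = 68)
((-5 + 5*0) + P)² = ((-5 + 5*0) + 68)² = ((-5 + 0) + 68)² = (-5 + 68)² = 63² = 3969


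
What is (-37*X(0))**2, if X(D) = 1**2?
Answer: 1369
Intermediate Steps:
X(D) = 1
(-37*X(0))**2 = (-37*1)**2 = (-37)**2 = 1369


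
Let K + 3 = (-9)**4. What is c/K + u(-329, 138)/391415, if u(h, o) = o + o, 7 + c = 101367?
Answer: 19837817204/1283449785 ≈ 15.457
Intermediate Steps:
c = 101360 (c = -7 + 101367 = 101360)
u(h, o) = 2*o
K = 6558 (K = -3 + (-9)**4 = -3 + 6561 = 6558)
c/K + u(-329, 138)/391415 = 101360/6558 + (2*138)/391415 = 101360*(1/6558) + 276*(1/391415) = 50680/3279 + 276/391415 = 19837817204/1283449785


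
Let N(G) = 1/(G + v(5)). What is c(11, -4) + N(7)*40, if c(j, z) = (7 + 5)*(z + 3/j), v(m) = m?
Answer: -1366/33 ≈ -41.394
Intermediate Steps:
c(j, z) = 12*z + 36/j (c(j, z) = 12*(z + 3/j) = 12*z + 36/j)
N(G) = 1/(5 + G) (N(G) = 1/(G + 5) = 1/(5 + G))
c(11, -4) + N(7)*40 = (12*(-4) + 36/11) + 40/(5 + 7) = (-48 + 36*(1/11)) + 40/12 = (-48 + 36/11) + (1/12)*40 = -492/11 + 10/3 = -1366/33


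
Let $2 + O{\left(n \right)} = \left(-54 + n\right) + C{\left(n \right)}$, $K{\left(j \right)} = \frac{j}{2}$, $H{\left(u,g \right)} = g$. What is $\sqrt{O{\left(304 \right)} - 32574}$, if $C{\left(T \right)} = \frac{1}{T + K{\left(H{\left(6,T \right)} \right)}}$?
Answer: $\frac{i \sqrt{1680434670}}{228} \approx 179.79 i$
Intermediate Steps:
$K{\left(j \right)} = \frac{j}{2}$ ($K{\left(j \right)} = j \frac{1}{2} = \frac{j}{2}$)
$C{\left(T \right)} = \frac{2}{3 T}$ ($C{\left(T \right)} = \frac{1}{T + \frac{T}{2}} = \frac{1}{\frac{3}{2} T} = \frac{2}{3 T}$)
$O{\left(n \right)} = -56 + n + \frac{2}{3 n}$ ($O{\left(n \right)} = -2 + \left(\left(-54 + n\right) + \frac{2}{3 n}\right) = -2 + \left(-54 + n + \frac{2}{3 n}\right) = -56 + n + \frac{2}{3 n}$)
$\sqrt{O{\left(304 \right)} - 32574} = \sqrt{\left(-56 + 304 + \frac{2}{3 \cdot 304}\right) - 32574} = \sqrt{\left(-56 + 304 + \frac{2}{3} \cdot \frac{1}{304}\right) - 32574} = \sqrt{\left(-56 + 304 + \frac{1}{456}\right) - 32574} = \sqrt{\frac{113089}{456} - 32574} = \sqrt{- \frac{14740655}{456}} = \frac{i \sqrt{1680434670}}{228}$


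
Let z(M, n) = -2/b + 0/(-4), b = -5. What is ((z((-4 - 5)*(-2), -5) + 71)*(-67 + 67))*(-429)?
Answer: 0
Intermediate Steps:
z(M, n) = 2/5 (z(M, n) = -2/(-5) + 0/(-4) = -2*(-1/5) + 0*(-1/4) = 2/5 + 0 = 2/5)
((z((-4 - 5)*(-2), -5) + 71)*(-67 + 67))*(-429) = ((2/5 + 71)*(-67 + 67))*(-429) = ((357/5)*0)*(-429) = 0*(-429) = 0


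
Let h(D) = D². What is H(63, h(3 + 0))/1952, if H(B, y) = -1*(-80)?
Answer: 5/122 ≈ 0.040984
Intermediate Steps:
H(B, y) = 80
H(63, h(3 + 0))/1952 = 80/1952 = 80*(1/1952) = 5/122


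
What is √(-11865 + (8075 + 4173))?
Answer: √383 ≈ 19.570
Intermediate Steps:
√(-11865 + (8075 + 4173)) = √(-11865 + 12248) = √383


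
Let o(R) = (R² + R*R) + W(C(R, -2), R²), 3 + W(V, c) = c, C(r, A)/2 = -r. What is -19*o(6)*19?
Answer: -37905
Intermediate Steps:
C(r, A) = -2*r (C(r, A) = 2*(-r) = -2*r)
W(V, c) = -3 + c
o(R) = -3 + 3*R² (o(R) = (R² + R*R) + (-3 + R²) = (R² + R²) + (-3 + R²) = 2*R² + (-3 + R²) = -3 + 3*R²)
-19*o(6)*19 = -19*(-3 + 3*6²)*19 = -19*(-3 + 3*36)*19 = -19*(-3 + 108)*19 = -19*105*19 = -1995*19 = -37905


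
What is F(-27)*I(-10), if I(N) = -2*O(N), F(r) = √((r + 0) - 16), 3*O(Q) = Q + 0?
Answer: 20*I*√43/3 ≈ 43.716*I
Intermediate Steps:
O(Q) = Q/3 (O(Q) = (Q + 0)/3 = Q/3)
F(r) = √(-16 + r) (F(r) = √(r - 16) = √(-16 + r))
I(N) = -2*N/3
F(-27)*I(-10) = √(-16 - 27)*(-⅔*(-10)) = √(-43)*(20/3) = (I*√43)*(20/3) = 20*I*√43/3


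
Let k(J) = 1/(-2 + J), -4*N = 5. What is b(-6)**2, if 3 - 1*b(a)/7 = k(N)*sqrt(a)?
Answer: 69825/169 + 1176*I*sqrt(6)/13 ≈ 413.17 + 221.58*I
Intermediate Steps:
N = -5/4 (N = -1/4*5 = -5/4 ≈ -1.2500)
b(a) = 21 + 28*sqrt(a)/13 (b(a) = 21 - 7*sqrt(a)/(-2 - 5/4) = 21 - 7*sqrt(a)/(-13/4) = 21 - (-28)*sqrt(a)/13 = 21 + 28*sqrt(a)/13)
b(-6)**2 = (21 + 28*sqrt(-6)/13)**2 = (21 + 28*(I*sqrt(6))/13)**2 = (21 + 28*I*sqrt(6)/13)**2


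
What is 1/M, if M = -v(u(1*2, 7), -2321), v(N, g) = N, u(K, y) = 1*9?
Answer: -⅑ ≈ -0.11111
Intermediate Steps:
u(K, y) = 9
M = -9 (M = -1*9 = -9)
1/M = 1/(-9) = -⅑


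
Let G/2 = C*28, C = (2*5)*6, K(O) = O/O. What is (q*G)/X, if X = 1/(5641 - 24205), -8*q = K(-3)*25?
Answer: 194922000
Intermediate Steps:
K(O) = 1
q = -25/8 ≈ -3.1250
C = 60 (C = 10*6 = 60)
X = -1/18564 (X = 1/(-18564) = -1/18564 ≈ -5.3868e-5)
G = 3360 (G = 2*(60*28) = 2*1680 = 3360)
(q*G)/X = (-25/8*3360)/(-1/18564) = -10500*(-18564) = 194922000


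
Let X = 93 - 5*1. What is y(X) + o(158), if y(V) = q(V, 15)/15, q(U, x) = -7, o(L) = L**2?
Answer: 374453/15 ≈ 24964.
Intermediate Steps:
X = 88 (X = 93 - 5 = 88)
y(V) = -7/15
y(X) + o(158) = -7/15 + 158**2 = -7/15 + 24964 = 374453/15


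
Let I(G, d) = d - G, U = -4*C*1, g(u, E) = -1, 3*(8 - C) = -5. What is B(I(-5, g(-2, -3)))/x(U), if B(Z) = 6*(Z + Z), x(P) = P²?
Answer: 27/841 ≈ 0.032105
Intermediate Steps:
C = 29/3 (C = 8 - ⅓*(-5) = 8 + 5/3 = 29/3 ≈ 9.6667)
U = -116/3 (U = -4*29/3*1 = -116/3*1 = -116/3 ≈ -38.667)
B(Z) = 12*Z (B(Z) = 6*(2*Z) = 12*Z)
B(I(-5, g(-2, -3)))/x(U) = (12*(-1 - 1*(-5)))/((-116/3)²) = (12*(-1 + 5))/(13456/9) = (12*4)*(9/13456) = 48*(9/13456) = 27/841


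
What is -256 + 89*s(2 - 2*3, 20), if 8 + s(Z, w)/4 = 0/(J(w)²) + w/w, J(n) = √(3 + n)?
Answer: -2748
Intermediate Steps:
s(Z, w) = -28 (s(Z, w) = -32 + 4*(0/((√(3 + w))²) + w/w) = -32 + 4*(0/(3 + w) + 1) = -32 + 4*(0 + 1) = -32 + 4*1 = -32 + 4 = -28)
-256 + 89*s(2 - 2*3, 20) = -256 + 89*(-28) = -256 - 2492 = -2748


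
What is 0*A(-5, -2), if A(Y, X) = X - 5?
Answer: 0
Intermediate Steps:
A(Y, X) = -5 + X
0*A(-5, -2) = 0*(-5 - 2) = 0*(-7) = 0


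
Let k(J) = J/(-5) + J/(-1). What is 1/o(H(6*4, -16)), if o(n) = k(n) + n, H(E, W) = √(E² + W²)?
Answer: -5*√13/104 ≈ -0.17334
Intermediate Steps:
k(J) = -6*J/5 (k(J) = J*(-⅕) + J*(-1) = -J/5 - J = -6*J/5)
o(n) = -n/5 (o(n) = -6*n/5 + n = -n/5)
1/o(H(6*4, -16)) = 1/(-√((6*4)² + (-16)²)/5) = 1/(-√(24² + 256)/5) = 1/(-√(576 + 256)/5) = 1/(-8*√13/5) = -5*√13/104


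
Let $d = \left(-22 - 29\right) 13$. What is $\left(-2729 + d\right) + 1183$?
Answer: $-2209$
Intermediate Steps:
$d = -663$ ($d = \left(-51\right) 13 = -663$)
$\left(-2729 + d\right) + 1183 = \left(-2729 - 663\right) + 1183 = -3392 + 1183 = -2209$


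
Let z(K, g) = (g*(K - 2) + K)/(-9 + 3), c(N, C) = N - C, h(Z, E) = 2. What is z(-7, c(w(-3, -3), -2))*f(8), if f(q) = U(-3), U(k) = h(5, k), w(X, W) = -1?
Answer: 16/3 ≈ 5.3333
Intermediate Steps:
U(k) = 2
f(q) = 2
z(K, g) = -K/6 - g*(-2 + K)/6 (z(K, g) = (g*(-2 + K) + K)/(-6) = (K + g*(-2 + K))*(-1/6) = -K/6 - g*(-2 + K)/6)
z(-7, c(w(-3, -3), -2))*f(8) = (-1/6*(-7) + (-1 - 1*(-2))/3 - 1/6*(-7)*(-1 - 1*(-2)))*2 = (7/6 + (-1 + 2)/3 - 1/6*(-7)*(-1 + 2))*2 = (7/6 + (1/3)*1 - 1/6*(-7)*1)*2 = (7/6 + 1/3 + 7/6)*2 = (8/3)*2 = 16/3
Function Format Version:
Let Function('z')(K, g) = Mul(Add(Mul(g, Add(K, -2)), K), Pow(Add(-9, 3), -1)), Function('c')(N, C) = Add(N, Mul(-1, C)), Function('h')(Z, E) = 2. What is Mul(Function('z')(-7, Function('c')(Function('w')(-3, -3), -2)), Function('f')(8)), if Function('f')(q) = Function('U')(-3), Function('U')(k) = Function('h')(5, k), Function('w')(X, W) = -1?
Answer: Rational(16, 3) ≈ 5.3333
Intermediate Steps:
Function('U')(k) = 2
Function('f')(q) = 2
Function('z')(K, g) = Add(Mul(Rational(-1, 6), K), Mul(Rational(-1, 6), g, Add(-2, K))) (Function('z')(K, g) = Mul(Add(Mul(g, Add(-2, K)), K), Pow(-6, -1)) = Mul(Add(K, Mul(g, Add(-2, K))), Rational(-1, 6)) = Add(Mul(Rational(-1, 6), K), Mul(Rational(-1, 6), g, Add(-2, K))))
Mul(Function('z')(-7, Function('c')(Function('w')(-3, -3), -2)), Function('f')(8)) = Mul(Add(Mul(Rational(-1, 6), -7), Mul(Rational(1, 3), Add(-1, Mul(-1, -2))), Mul(Rational(-1, 6), -7, Add(-1, Mul(-1, -2)))), 2) = Mul(Add(Rational(7, 6), Mul(Rational(1, 3), Add(-1, 2)), Mul(Rational(-1, 6), -7, Add(-1, 2))), 2) = Mul(Add(Rational(7, 6), Mul(Rational(1, 3), 1), Mul(Rational(-1, 6), -7, 1)), 2) = Mul(Add(Rational(7, 6), Rational(1, 3), Rational(7, 6)), 2) = Mul(Rational(8, 3), 2) = Rational(16, 3)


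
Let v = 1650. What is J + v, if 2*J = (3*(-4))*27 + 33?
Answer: 3009/2 ≈ 1504.5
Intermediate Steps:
J = -291/2 (J = ((3*(-4))*27 + 33)/2 = (-12*27 + 33)/2 = (-324 + 33)/2 = (1/2)*(-291) = -291/2 ≈ -145.50)
J + v = -291/2 + 1650 = 3009/2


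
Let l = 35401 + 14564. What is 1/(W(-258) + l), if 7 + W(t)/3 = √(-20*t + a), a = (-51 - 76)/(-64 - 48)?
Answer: 1864576/93122649603 - 4*√4046329/93122649603 ≈ 1.9936e-5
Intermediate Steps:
a = 127/112 (a = -127/(-112) = -127*(-1/112) = 127/112 ≈ 1.1339)
l = 49965
W(t) = -21 + 3*√(127/112 - 20*t) (W(t) = -21 + 3*√(-20*t + 127/112) = -21 + 3*√(127/112 - 20*t))
1/(W(-258) + l) = 1/((-21 + 3*√(889 - 15680*(-258))/28) + 49965) = 1/((-21 + 3*√(889 + 4045440)/28) + 49965) = 1/((-21 + 3*√4046329/28) + 49965) = 1/(49944 + 3*√4046329/28)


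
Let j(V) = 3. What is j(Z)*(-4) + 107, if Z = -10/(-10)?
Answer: 95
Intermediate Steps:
Z = 1 (Z = -10*(-⅒) = 1)
j(Z)*(-4) + 107 = 3*(-4) + 107 = -12 + 107 = 95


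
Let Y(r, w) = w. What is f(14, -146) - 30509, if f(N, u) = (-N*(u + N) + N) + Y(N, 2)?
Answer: -28645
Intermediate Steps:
f(N, u) = 2 + N - N*(N + u) (f(N, u) = (-N*(u + N) + N) + 2 = (-N*(N + u) + N) + 2 = (N - N*(N + u)) + 2 = 2 + N - N*(N + u))
f(14, -146) - 30509 = (2 + 14 - 1*14² - 1*14*(-146)) - 30509 = (2 + 14 - 1*196 + 2044) - 30509 = (2 + 14 - 196 + 2044) - 30509 = 1864 - 30509 = -28645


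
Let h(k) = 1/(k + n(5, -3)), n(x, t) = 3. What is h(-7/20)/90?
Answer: 2/477 ≈ 0.0041929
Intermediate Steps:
h(k) = 1/(3 + k) (h(k) = 1/(k + 3) = 1/(3 + k))
h(-7/20)/90 = 1/((3 - 7/20)*90) = (1/90)/(3 - 7*1/20) = (1/90)/(3 - 7/20) = (1/90)/(53/20) = (20/53)*(1/90) = 2/477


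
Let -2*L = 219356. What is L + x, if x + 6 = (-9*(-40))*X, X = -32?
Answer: -121204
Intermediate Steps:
x = -11526 (x = -6 - 9*(-40)*(-32) = -6 + 360*(-32) = -6 - 11520 = -11526)
L = -109678 (L = -½*219356 = -109678)
L + x = -109678 - 11526 = -121204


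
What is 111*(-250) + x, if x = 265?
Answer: -27485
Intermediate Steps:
111*(-250) + x = 111*(-250) + 265 = -27750 + 265 = -27485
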